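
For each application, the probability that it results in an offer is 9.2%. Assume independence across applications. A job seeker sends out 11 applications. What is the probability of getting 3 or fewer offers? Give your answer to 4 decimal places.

X ~ Binomial(11, 0.092); P(X ≤ 3) = Σ C(11,k) p^k (1−p)^(11−k) over k:
  k=0: C(11,0)·0.092^0·0.908^11 = 0.345895
  k=1: C(11,1)·0.092^1·0.908^10 = 0.385513
  k=2: C(11,2)·0.092^2·0.908^9 = 0.195304
  k=3: C(11,3)·0.092^3·0.908^8 = 0.059366
Total = 0.986077

0.9861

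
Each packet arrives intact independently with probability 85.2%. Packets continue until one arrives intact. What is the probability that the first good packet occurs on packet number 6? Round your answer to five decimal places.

Geometric (trials to first success), p = 0.852.
P(Y = 6) = (1−p)^5 · p = 7.1008e-05 · 0.852 = 0.0000605

0.00006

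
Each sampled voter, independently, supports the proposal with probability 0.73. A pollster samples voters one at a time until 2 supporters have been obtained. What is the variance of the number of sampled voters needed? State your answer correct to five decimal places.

1.01332

Y = total sampled voters until the second success; negative binomial with r=2, p=0.73.
Var(Y) = r(1−p)/p² = 2·0.27 / 0.73² = 1.0133233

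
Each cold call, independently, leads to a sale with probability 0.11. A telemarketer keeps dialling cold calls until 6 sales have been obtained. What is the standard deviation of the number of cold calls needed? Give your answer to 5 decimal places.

21.00767

Y = total cold calls until the sixth success; negative binomial with r=6, p=0.11.
SD(Y) = √[r(1−p)/p²] = √(441.3223140) = 21.0076727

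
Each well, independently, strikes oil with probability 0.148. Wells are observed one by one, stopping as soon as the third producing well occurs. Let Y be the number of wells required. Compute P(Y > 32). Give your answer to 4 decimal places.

Needing more than 32 wells ⇔ fewer than 3 successes in the first 32. With X ~ Binomial(32, 0.148), P(Y > 32) = P(X ≤ 2).
  k=0: C(32,0)·0.148^0·0.852^32 = 0.005944
  k=1: C(32,1)·0.148^1·0.852^31 = 0.033040
  k=2: C(32,2)·0.148^2·0.852^30 = 0.088960
P(X ≤ 2) = 0.127943

0.1279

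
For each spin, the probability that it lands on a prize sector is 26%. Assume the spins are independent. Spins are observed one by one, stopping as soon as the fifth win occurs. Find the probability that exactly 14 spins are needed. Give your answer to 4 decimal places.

0.0565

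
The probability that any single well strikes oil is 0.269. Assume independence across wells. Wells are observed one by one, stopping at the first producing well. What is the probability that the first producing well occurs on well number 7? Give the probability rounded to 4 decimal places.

0.0410

Geometric (trials to first success), p = 0.269.
P(Y = 7) = (1−p)^6 · p = 0.15258 · 0.269 = 0.041045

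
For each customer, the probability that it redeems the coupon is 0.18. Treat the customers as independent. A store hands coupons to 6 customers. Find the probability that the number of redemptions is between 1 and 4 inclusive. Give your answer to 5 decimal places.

0.69503

X ~ Binomial(6, 0.18); P(1 ≤ X ≤ 4) = Σ C(6,k) p^k (1−p)^(6−k) over k:
  k=1: C(6,1)·0.18^1·0.82^5 = 0.4003990
  k=2: C(6,2)·0.18^2·0.82^4 = 0.2197312
  k=3: C(6,3)·0.18^3·0.82^3 = 0.0643116
  k=4: C(6,4)·0.18^4·0.82^2 = 0.0105879
Total = 0.6950296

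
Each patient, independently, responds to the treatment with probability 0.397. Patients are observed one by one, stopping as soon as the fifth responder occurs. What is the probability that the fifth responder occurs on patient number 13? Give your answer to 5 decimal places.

0.08533

Y = trial on which the fifth success occurs; negative binomial, r=5, p=0.397.
P(Y=13) = C(12,4) · p^5 · (1−p)^8
= 495 · 0.0098617 · 0.01748 = 0.0853289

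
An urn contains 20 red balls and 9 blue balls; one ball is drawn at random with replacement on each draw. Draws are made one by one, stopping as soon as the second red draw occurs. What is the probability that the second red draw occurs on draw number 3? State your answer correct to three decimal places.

Y = trial on which the second success occurs; negative binomial, r=2, p=0.689655.
P(Y=3) = C(2,1) · p^2 · (1−p)^1
= 2 · 0.47562 · 0.31034 = 0.29522

0.295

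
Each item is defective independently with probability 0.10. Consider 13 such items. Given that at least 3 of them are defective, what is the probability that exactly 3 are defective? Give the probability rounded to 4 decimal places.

0.7448

X ~ Binomial(13, 0.10). Want P(X=3 | X≥3) = P(X=3) / P(X≥3).
P(X=3) = C(13,3)·0.10^3·0.90^10 = 0.099722
P(X≥3) = 1 − 0.254187 − 0.367158 − 0.244772 = 0.133883
Ratio = 0.099722 / 0.133883 = 0.744846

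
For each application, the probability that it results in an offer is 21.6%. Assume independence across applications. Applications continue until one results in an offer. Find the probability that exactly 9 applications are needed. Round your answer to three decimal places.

Geometric (trials to first success), p = 0.216.
P(Y = 9) = (1−p)^8 · p = 0.14273 · 0.216 = 0.03083

0.031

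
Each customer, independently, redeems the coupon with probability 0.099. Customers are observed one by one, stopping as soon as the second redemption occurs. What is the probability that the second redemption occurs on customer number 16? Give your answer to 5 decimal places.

0.03416

Y = trial on which the second success occurs; negative binomial, r=2, p=0.099.
P(Y=16) = C(15,1) · p^2 · (1−p)^14
= 15 · 0.009801 · 0.23235 = 0.0341593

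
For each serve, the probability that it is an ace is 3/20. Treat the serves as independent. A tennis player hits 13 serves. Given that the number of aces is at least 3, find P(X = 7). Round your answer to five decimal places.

X ~ Binomial(13, 0.15). Want P(X=7 | X≥3) = P(X=7) / P(X≥3).
P(X=7) = C(13,7)·0.15^7·0.85^6 = 0.0011058
P(X≥3) = 1 − 0.1209055 − 0.2773714 − 0.2936874 = 0.3080357
Ratio = 0.0011058 / 0.3080357 = 0.0035898

0.00359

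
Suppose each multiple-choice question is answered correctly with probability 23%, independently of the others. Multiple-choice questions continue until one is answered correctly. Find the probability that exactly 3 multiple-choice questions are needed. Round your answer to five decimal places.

Geometric (trials to first success), p = 0.23.
P(Y = 3) = (1−p)^2 · p = 0.5929 · 0.23 = 0.1363670

0.13637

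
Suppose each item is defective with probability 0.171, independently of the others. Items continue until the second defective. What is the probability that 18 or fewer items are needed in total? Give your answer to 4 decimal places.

0.8388

Finishing within 18 items ⇔ at least 2 successes in the first 18. With X ~ Binomial(18, 0.171), P(Y ≤ 18) = 1 − P(X ≤ 1).
  k=0: C(18,0)·0.171^0·0.829^18 = 0.034196
  k=1: C(18,1)·0.171^1·0.829^17 = 0.126968
1 − 0.161165 = 0.838835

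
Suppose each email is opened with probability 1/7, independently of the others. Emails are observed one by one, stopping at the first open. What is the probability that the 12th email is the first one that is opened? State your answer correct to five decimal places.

Geometric (trials to first success), p = 0.142857.
P(Y = 12) = (1−p)^11 · p = 0.18348 · 0.142857 = 0.0262112

0.02621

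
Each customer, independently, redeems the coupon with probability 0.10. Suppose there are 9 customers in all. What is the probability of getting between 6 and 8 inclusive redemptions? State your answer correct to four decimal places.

0.0001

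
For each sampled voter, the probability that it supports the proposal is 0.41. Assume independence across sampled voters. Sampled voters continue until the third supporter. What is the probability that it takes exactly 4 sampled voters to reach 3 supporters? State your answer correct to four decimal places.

0.1220

Y = trial on which the third success occurs; negative binomial, r=3, p=0.41.
P(Y=4) = C(3,2) · p^3 · (1−p)^1
= 3 · 0.068921 · 0.59 = 0.121990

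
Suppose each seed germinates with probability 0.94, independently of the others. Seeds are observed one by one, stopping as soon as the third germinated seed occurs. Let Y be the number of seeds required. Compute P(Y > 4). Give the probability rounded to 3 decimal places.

Needing more than 4 seeds ⇔ fewer than 3 successes in the first 4. With X ~ Binomial(4, 0.94), P(Y > 4) = P(X ≤ 2).
  k=0: C(4,0)·0.94^0·0.06^4 = 0.00001
  k=1: C(4,1)·0.94^1·0.06^3 = 0.00081
  k=2: C(4,2)·0.94^2·0.06^2 = 0.01909
P(X ≤ 2) = 0.01991

0.020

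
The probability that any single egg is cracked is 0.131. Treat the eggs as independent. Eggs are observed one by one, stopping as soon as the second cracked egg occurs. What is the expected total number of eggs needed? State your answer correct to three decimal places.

15.267

Y = total eggs until the second success; negative binomial with r=2, p=0.131.
E[Y] = r / p = 2 / 0.131 = 15.26718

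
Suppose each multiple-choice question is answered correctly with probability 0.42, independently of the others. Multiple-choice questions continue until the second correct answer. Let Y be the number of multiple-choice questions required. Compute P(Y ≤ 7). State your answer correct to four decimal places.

0.8660

Finishing within 7 multiple-choice questions ⇔ at least 2 successes in the first 7. With X ~ Binomial(7, 0.42), P(Y ≤ 7) = 1 − P(X ≤ 1).
  k=0: C(7,0)·0.42^0·0.58^7 = 0.022080
  k=1: C(7,1)·0.42^1·0.58^6 = 0.111922
1 − 0.134002 = 0.865998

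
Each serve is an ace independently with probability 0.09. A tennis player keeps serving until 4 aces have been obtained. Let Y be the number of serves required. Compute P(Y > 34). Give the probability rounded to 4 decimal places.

Needing more than 34 serves ⇔ fewer than 4 successes in the first 34. With X ~ Binomial(34, 0.09), P(Y > 34) = P(X ≤ 3).
  k=0: C(34,0)·0.09^0·0.91^34 = 0.040496
  k=1: C(34,1)·0.09^1·0.91^33 = 0.136172
  k=2: C(34,2)·0.09^2·0.91^32 = 0.222215
  k=3: C(34,3)·0.09^3·0.91^31 = 0.234424
P(X ≤ 3) = 0.633306

0.6333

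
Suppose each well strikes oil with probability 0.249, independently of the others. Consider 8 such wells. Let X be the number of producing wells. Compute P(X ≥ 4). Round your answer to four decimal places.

0.1124

X ~ Binomial(8, 0.249); P(X ≥ 4) = Σ C(8,k) p^k (1−p)^(8−k) over k:
  k=4: C(8,4)·0.249^4·0.751^4 = 0.085596
  k=5: C(8,5)·0.249^5·0.751^3 = 0.022704
  k=6: C(8,6)·0.249^6·0.751^2 = 0.003764
  k=7: C(8,7)·0.249^7·0.751^1 = 0.000357
  k=8: C(8,8)·0.249^8·0.751^0 = 0.000015
Total = 0.112436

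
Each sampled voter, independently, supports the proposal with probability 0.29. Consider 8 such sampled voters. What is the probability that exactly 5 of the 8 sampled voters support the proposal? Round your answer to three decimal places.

0.041

X ~ Binomial(n=8, p=0.29).
P(X=5) = C(8,5) · p^5 · (1−p)^3
= 56 · 0.0020511 · 0.35791 = 0.04111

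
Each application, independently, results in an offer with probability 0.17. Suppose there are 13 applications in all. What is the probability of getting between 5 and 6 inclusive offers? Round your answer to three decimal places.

0.052

X ~ Binomial(13, 0.17); P(5 ≤ X ≤ 6) = Σ C(13,k) p^k (1−p)^(13−k) over k:
  k=5: C(13,5)·0.17^5·0.83^8 = 0.04116
  k=6: C(13,6)·0.17^6·0.83^7 = 0.01124
Total = 0.05240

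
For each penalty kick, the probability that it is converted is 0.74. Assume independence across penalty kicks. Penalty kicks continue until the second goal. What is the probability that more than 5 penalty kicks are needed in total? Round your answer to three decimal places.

Needing more than 5 penalty kicks ⇔ fewer than 2 successes in the first 5. With X ~ Binomial(5, 0.74), P(Y > 5) = P(X ≤ 1).
  k=0: C(5,0)·0.74^0·0.26^5 = 0.00119
  k=1: C(5,1)·0.74^1·0.26^4 = 0.01691
P(X ≤ 1) = 0.01810

0.018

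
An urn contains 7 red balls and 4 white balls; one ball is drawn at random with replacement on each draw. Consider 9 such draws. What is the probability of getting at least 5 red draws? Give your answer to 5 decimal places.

0.80445

X ~ Binomial(9, 0.636364); P(X ≥ 5) = Σ C(9,k) p^k (1−p)^(9−k) over k:
  k=5: C(9,5)·0.636364^5·0.363636^4 = 0.2299146
  k=6: C(9,6)·0.636364^6·0.363636^3 = 0.2682337
  k=7: C(9,7)·0.636364^7·0.363636^2 = 0.2011753
  k=8: C(9,8)·0.636364^8·0.363636^1 = 0.0880142
  k=9: C(9,9)·0.636364^9·0.363636^0 = 0.0171139
Total = 0.8044516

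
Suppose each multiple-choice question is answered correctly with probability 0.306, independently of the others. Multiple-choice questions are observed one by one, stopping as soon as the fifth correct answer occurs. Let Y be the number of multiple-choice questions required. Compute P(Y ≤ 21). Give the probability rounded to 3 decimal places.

Finishing within 21 multiple-choice questions ⇔ at least 5 successes in the first 21. With X ~ Binomial(21, 0.306), P(Y ≤ 21) = 1 − P(X ≤ 4).
  k=0: C(21,0)·0.306^0·0.694^21 = 0.00047
  k=1: C(21,1)·0.306^1·0.694^20 = 0.00432
  k=2: C(21,2)·0.306^2·0.694^19 = 0.01903
  k=3: C(21,3)·0.306^3·0.694^18 = 0.05315
  k=4: C(21,4)·0.306^4·0.694^17 = 0.10545
1 − 0.18242 = 0.81758

0.818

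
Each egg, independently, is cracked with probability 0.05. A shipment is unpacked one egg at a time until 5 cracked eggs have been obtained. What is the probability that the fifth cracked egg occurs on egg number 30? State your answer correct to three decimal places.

Y = trial on which the fifth success occurs; negative binomial, r=5, p=0.05.
P(Y=30) = C(29,4) · p^5 · (1−p)^25
= 23751 · 3.125e-07 · 0.27739 = 0.00206

0.002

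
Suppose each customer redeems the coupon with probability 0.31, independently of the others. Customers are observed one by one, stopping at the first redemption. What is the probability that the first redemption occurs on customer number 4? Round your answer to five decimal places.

Geometric (trials to first success), p = 0.31.
P(Y = 4) = (1−p)^3 · p = 0.32851 · 0.31 = 0.1018378

0.10184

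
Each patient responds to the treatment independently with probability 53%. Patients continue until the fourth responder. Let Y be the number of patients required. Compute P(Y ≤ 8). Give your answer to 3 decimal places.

Finishing within 8 patients ⇔ at least 4 successes in the first 8. With X ~ Binomial(8, 0.53), P(Y ≤ 8) = 1 − P(X ≤ 3).
  k=0: C(8,0)·0.53^0·0.47^8 = 0.00238
  k=1: C(8,1)·0.53^1·0.47^7 = 0.02148
  k=2: C(8,2)·0.53^2·0.47^6 = 0.08478
  k=3: C(8,3)·0.53^3·0.47^5 = 0.19121
1 − 0.29985 = 0.70015

0.700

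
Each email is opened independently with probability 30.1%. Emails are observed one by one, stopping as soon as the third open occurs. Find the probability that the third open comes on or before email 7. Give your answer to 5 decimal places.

0.35520

Finishing within 7 emails ⇔ at least 3 successes in the first 7. With X ~ Binomial(7, 0.301), P(Y ≤ 7) = 1 − P(X ≤ 2).
  k=0: C(7,0)·0.301^0·0.699^7 = 0.0815343
  k=1: C(7,1)·0.301^1·0.699^6 = 0.2457693
  k=2: C(7,2)·0.301^2·0.699^5 = 0.3174959
1 − 0.6447995 = 0.3552005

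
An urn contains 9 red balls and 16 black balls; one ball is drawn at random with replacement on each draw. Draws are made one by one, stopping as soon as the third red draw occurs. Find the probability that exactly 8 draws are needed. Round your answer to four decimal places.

Y = trial on which the third success occurs; negative binomial, r=3, p=0.36.
P(Y=8) = C(7,2) · p^3 · (1−p)^5
= 21 · 0.046656 · 0.10737 = 0.105203

0.1052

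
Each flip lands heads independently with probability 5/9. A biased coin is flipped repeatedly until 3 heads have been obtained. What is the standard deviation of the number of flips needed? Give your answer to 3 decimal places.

Y = total flips until the third success; negative binomial with r=3, p=0.555556.
SD(Y) = √[r(1−p)/p²] = √(4.32000) = 2.07846

2.078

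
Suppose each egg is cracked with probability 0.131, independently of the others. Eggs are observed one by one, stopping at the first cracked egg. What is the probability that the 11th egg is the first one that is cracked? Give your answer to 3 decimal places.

0.032

Geometric (trials to first success), p = 0.131.
P(Y = 11) = (1−p)^10 · p = 0.24558 · 0.131 = 0.03217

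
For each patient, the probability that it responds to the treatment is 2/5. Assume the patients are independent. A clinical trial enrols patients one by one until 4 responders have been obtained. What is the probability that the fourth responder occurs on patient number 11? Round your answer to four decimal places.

0.0860

Y = trial on which the fourth success occurs; negative binomial, r=4, p=0.40.
P(Y=11) = C(10,3) · p^4 · (1−p)^7
= 120 · 0.0256 · 0.027994 = 0.085996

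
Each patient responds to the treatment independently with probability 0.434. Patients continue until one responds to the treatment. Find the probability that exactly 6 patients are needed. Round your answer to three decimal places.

Geometric (trials to first success), p = 0.434.
P(Y = 6) = (1−p)^5 · p = 0.058087 · 0.434 = 0.02521

0.025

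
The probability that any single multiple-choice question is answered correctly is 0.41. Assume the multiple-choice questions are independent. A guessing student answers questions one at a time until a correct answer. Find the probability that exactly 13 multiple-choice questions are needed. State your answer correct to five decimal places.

Geometric (trials to first success), p = 0.41.
P(Y = 13) = (1−p)^12 · p = 0.0017792 · 0.41 = 0.0007295

0.00073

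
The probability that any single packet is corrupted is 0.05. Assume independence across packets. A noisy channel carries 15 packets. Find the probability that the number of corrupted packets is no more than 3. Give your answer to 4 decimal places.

0.9945

X ~ Binomial(15, 0.05); P(X ≤ 3) = Σ C(15,k) p^k (1−p)^(15−k) over k:
  k=0: C(15,0)·0.05^0·0.95^15 = 0.463291
  k=1: C(15,1)·0.05^1·0.95^14 = 0.365756
  k=2: C(15,2)·0.05^2·0.95^13 = 0.134752
  k=3: C(15,3)·0.05^3·0.95^12 = 0.030733
Total = 0.994533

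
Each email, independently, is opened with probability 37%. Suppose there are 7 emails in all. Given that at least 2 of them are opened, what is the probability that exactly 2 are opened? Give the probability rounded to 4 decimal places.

0.3572

X ~ Binomial(7, 0.37). Want P(X=2 | X≥2) = P(X=2) / P(X≥2).
P(X=2) = C(7,2)·0.37^2·0.63^5 = 0.285316
P(X≥2) = 1 − 0.039390 − 0.161936 = 0.798674
Ratio = 0.285316 / 0.798674 = 0.357236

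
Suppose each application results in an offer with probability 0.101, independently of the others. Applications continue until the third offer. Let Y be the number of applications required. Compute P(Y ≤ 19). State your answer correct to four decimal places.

Finishing within 19 applications ⇔ at least 3 successes in the first 19. With X ~ Binomial(19, 0.101), P(Y ≤ 19) = 1 − P(X ≤ 2).
  k=0: C(19,0)·0.101^0·0.899^19 = 0.132262
  k=1: C(19,1)·0.101^1·0.899^18 = 0.282325
  k=2: C(19,2)·0.101^2·0.899^17 = 0.285465
1 − 0.700052 = 0.299948

0.2999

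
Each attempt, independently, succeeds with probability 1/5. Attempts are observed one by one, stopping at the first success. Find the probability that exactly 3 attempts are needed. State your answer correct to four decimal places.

0.1280

Geometric (trials to first success), p = 0.20.
P(Y = 3) = (1−p)^2 · p = 0.64 · 0.20 = 0.128000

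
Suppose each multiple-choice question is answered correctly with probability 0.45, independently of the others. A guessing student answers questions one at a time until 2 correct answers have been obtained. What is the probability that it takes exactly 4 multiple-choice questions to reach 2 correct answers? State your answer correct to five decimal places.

0.18377

Y = trial on which the second success occurs; negative binomial, r=2, p=0.45.
P(Y=4) = C(3,1) · p^2 · (1−p)^2
= 3 · 0.2025 · 0.3025 = 0.1837688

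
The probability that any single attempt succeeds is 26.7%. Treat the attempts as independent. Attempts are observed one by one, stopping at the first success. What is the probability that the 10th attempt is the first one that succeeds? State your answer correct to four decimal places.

Geometric (trials to first success), p = 0.267.
P(Y = 10) = (1−p)^9 · p = 0.061085 · 0.267 = 0.016310

0.0163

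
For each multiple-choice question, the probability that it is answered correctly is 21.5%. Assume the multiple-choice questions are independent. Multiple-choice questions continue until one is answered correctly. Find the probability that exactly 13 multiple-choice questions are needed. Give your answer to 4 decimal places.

0.0118

Geometric (trials to first success), p = 0.215.
P(Y = 13) = (1−p)^12 · p = 0.054757 · 0.215 = 0.011773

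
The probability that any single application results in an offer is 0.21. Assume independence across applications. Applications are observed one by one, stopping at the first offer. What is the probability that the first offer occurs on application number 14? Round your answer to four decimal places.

Geometric (trials to first success), p = 0.21.
P(Y = 14) = (1−p)^13 · p = 0.046682 · 0.21 = 0.009803

0.0098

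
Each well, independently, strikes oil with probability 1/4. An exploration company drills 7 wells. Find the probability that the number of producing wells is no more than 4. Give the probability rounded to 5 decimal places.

0.98712

X ~ Binomial(7, 0.25); P(X ≤ 4) = Σ C(7,k) p^k (1−p)^(7−k) over k:
  k=0: C(7,0)·0.25^0·0.75^7 = 0.1334839
  k=1: C(7,1)·0.25^1·0.75^6 = 0.3114624
  k=2: C(7,2)·0.25^2·0.75^5 = 0.3114624
  k=3: C(7,3)·0.25^3·0.75^4 = 0.1730347
  k=4: C(7,4)·0.25^4·0.75^3 = 0.0576782
Total = 0.9871216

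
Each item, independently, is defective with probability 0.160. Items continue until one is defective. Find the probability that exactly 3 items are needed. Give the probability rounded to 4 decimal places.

Geometric (trials to first success), p = 0.16.
P(Y = 3) = (1−p)^2 · p = 0.7056 · 0.16 = 0.112896

0.1129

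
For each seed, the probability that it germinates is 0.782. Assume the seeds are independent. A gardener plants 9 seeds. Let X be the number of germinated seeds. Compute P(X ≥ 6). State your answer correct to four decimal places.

0.8887

X ~ Binomial(9, 0.782); P(X ≥ 6) = Σ C(9,k) p^k (1−p)^(9−k) over k:
  k=6: C(9,6)·0.782^6·0.218^3 = 0.199017
  k=7: C(9,7)·0.782^7·0.218^2 = 0.305959
  k=8: C(9,8)·0.782^8·0.218^1 = 0.274380
  k=9: C(9,9)·0.782^9·0.218^0 = 0.109361
Total = 0.888716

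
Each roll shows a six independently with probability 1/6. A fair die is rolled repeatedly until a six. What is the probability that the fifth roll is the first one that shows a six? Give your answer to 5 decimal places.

Geometric (trials to first success), p = 0.166667.
P(Y = 5) = (1−p)^4 · p = 0.48225 · 0.166667 = 0.0803755

0.08038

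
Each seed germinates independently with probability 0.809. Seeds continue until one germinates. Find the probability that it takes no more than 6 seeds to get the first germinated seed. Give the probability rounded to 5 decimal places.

Y = number of seeds to the first success; geometric, p = 0.809.
P(Y ≤ 6) = 1 − (1−p)^6 = 1 − 0.0000486 = 0.9999514

0.99995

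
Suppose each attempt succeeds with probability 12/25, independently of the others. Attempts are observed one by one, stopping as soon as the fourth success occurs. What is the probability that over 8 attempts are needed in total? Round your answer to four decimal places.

0.4078

Needing more than 8 attempts ⇔ fewer than 4 successes in the first 8. With X ~ Binomial(8, 0.48), P(Y > 8) = P(X ≤ 3).
  k=0: C(8,0)·0.48^0·0.52^8 = 0.005346
  k=1: C(8,1)·0.48^1·0.52^7 = 0.039478
  k=2: C(8,2)·0.48^2·0.52^6 = 0.127544
  k=3: C(8,3)·0.48^3·0.52^5 = 0.235466
P(X ≤ 3) = 0.407834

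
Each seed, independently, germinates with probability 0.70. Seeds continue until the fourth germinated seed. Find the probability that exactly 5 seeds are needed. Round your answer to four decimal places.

0.2881

Y = trial on which the fourth success occurs; negative binomial, r=4, p=0.70.
P(Y=5) = C(4,3) · p^4 · (1−p)^1
= 4 · 0.2401 · 0.3 = 0.288120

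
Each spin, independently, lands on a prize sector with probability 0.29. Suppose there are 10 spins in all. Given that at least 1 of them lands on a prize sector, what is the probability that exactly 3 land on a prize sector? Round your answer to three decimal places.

0.275

X ~ Binomial(10, 0.29). Want P(X=3 | X≥1) = P(X=3) / P(X≥1).
P(X=3) = C(10,3)·0.29^3·0.71^7 = 0.26619
P(X≥1) = 1 − 0.03255 = 0.96745
Ratio = 0.26619 / 0.96745 = 0.27514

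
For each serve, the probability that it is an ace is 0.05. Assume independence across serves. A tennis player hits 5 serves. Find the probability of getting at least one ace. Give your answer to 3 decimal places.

0.226

P(at least one) = 1 − P(none) = 1 − (1 − 0.05)^5
= 1 − 0.77378 = 0.22622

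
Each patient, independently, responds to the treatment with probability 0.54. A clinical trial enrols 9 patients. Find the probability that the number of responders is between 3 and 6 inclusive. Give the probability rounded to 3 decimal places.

0.808

X ~ Binomial(9, 0.54); P(3 ≤ X ≤ 6) = Σ C(9,k) p^k (1−p)^(9−k) over k:
  k=3: C(9,3)·0.54^3·0.46^6 = 0.12532
  k=4: C(9,4)·0.54^4·0.46^5 = 0.22067
  k=5: C(9,5)·0.54^5·0.46^4 = 0.25904
  k=6: C(9,6)·0.54^6·0.46^3 = 0.20273
Total = 0.80775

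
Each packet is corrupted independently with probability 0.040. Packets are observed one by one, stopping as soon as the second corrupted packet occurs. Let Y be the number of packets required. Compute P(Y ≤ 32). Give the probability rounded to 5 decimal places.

0.36809

Finishing within 32 packets ⇔ at least 2 successes in the first 32. With X ~ Binomial(32, 0.04), P(Y ≤ 32) = 1 − P(X ≤ 1).
  k=0: C(32,0)·0.04^0·0.96^32 = 0.2708192
  k=1: C(32,1)·0.04^1·0.96^31 = 0.3610923
1 − 0.6319115 = 0.3680885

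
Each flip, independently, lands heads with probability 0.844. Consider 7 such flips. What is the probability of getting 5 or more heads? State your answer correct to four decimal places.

0.9186

X ~ Binomial(7, 0.844); P(X ≥ 5) = Σ C(7,k) p^k (1−p)^(7−k) over k:
  k=5: C(7,5)·0.844^5·0.156^2 = 0.218867
  k=6: C(7,6)·0.844^6·0.156^1 = 0.394709
  k=7: C(7,7)·0.844^7·0.156^0 = 0.305068
Total = 0.918645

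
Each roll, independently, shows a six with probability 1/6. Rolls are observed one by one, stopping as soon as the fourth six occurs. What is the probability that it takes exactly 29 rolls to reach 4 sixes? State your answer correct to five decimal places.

0.02650

Y = trial on which the fourth success occurs; negative binomial, r=4, p=0.166667.
P(Y=29) = C(28,3) · p^4 · (1−p)^25
= 3276 · 0.0007716 · 0.010483 = 0.0264977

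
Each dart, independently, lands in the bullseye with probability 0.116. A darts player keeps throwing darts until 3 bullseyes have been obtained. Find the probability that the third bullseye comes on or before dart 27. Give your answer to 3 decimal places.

0.621

Finishing within 27 darts ⇔ at least 3 successes in the first 27. With X ~ Binomial(27, 0.116), P(Y ≤ 27) = 1 − P(X ≤ 2).
  k=0: C(27,0)·0.116^0·0.884^27 = 0.03583
  k=1: C(27,1)·0.116^1·0.884^26 = 0.12693
  k=2: C(27,2)·0.116^2·0.884^25 = 0.21654
1 − 0.37930 = 0.62070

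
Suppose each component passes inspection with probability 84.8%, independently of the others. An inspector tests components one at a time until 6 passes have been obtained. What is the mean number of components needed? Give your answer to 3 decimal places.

7.075

Y = total components until the sixth success; negative binomial with r=6, p=0.848.
E[Y] = r / p = 6 / 0.848 = 7.07547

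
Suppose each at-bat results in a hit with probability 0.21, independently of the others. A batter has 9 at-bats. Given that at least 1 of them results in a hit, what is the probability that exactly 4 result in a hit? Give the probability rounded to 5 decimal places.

0.08567

X ~ Binomial(9, 0.21). Want P(X=4 | X≥1) = P(X=4) / P(X≥1).
P(X=4) = C(9,4)·0.21^4·0.79^5 = 0.0754021
P(X≥1) = 1 − 0.1198516 = 0.8801484
Ratio = 0.0754021 / 0.8801484 = 0.0856697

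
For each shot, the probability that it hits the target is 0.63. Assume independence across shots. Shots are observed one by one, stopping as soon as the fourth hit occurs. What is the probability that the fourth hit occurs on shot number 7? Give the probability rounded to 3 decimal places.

0.160

Y = trial on which the fourth success occurs; negative binomial, r=4, p=0.63.
P(Y=7) = C(6,3) · p^4 · (1−p)^3
= 20 · 0.15753 · 0.050653 = 0.15959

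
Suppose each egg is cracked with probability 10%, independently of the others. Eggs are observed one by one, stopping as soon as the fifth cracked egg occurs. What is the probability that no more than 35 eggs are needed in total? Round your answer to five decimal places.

0.26925

Finishing within 35 eggs ⇔ at least 5 successes in the first 35. With X ~ Binomial(35, 0.10), P(Y ≤ 35) = 1 − P(X ≤ 4).
  k=0: C(35,0)·0.10^0·0.90^35 = 0.0250316
  k=1: C(35,1)·0.10^1·0.90^34 = 0.0973449
  k=2: C(35,2)·0.10^2·0.90^33 = 0.1838738
  k=3: C(35,3)·0.10^3·0.90^32 = 0.2247346
  k=4: C(35,4)·0.10^4·0.90^31 = 0.1997641
1 − 0.7307490 = 0.2692510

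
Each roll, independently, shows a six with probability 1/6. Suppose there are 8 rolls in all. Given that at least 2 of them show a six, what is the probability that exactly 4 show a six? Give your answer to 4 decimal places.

0.0659

X ~ Binomial(8, 0.166667). Want P(X=4 | X≥2) = P(X=4) / P(X≥2).
P(X=4) = C(8,4)·0.166667^4·0.833333^4 = 0.026048
P(X≥2) = 1 − 0.232568 − 0.372109 = 0.395323
Ratio = 0.026048 / 0.395323 = 0.065889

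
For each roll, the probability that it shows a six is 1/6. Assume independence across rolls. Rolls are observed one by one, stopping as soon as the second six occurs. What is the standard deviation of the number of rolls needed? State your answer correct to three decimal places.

7.746

Y = total rolls until the second success; negative binomial with r=2, p=0.166667.
SD(Y) = √[r(1−p)/p²] = √(60.00000) = 7.74597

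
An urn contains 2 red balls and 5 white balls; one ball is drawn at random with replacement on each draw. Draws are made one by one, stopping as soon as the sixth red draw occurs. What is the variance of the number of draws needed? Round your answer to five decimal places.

52.50000

Y = total draws until the sixth success; negative binomial with r=6, p=0.285714.
Var(Y) = r(1−p)/p² = 6·0.714286 / 0.285714² = 52.5000000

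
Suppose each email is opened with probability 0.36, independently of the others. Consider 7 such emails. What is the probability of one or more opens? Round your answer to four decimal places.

P(at least one) = 1 − P(none) = 1 − (1 − 0.36)^7
= 1 − 0.043980 = 0.956020

0.9560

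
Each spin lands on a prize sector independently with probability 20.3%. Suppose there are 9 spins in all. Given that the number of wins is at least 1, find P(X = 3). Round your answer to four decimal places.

X ~ Binomial(9, 0.203). Want P(X=3 | X≥1) = P(X=3) / P(X≥1).
P(X=3) = C(9,3)·0.203^3·0.797^6 = 0.180101
P(X≥1) = 1 − 0.129755 = 0.870245
Ratio = 0.180101 / 0.870245 = 0.206955

0.2070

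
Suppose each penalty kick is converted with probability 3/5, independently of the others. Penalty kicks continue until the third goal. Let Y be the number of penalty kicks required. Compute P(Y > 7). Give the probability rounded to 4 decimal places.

0.0963

Needing more than 7 penalty kicks ⇔ fewer than 3 successes in the first 7. With X ~ Binomial(7, 0.60), P(Y > 7) = P(X ≤ 2).
  k=0: C(7,0)·0.60^0·0.40^7 = 0.001638
  k=1: C(7,1)·0.60^1·0.40^6 = 0.017203
  k=2: C(7,2)·0.60^2·0.40^5 = 0.077414
P(X ≤ 2) = 0.096256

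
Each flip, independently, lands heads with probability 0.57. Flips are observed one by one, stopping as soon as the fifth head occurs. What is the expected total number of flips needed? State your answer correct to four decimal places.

8.7719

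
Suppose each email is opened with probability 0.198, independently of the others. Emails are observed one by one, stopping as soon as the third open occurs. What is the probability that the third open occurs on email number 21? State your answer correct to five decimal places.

0.02779

Y = trial on which the third success occurs; negative binomial, r=3, p=0.198.
P(Y=21) = C(20,2) · p^3 · (1−p)^18
= 190 · 0.0077624 · 0.018843 = 0.0277900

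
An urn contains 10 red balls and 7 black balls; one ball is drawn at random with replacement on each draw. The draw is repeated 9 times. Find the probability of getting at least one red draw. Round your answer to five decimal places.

0.99966

P(at least one) = 1 − P(none) = 1 − (1 − 0.588235)^9
= 1 − 0.0003403 = 0.9996597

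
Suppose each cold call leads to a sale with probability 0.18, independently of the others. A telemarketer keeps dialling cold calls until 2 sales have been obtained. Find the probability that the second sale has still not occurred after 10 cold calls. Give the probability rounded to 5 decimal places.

Needing more than 10 cold calls ⇔ fewer than 2 successes in the first 10. With X ~ Binomial(10, 0.18), P(Y > 10) = P(X ≤ 1).
  k=0: C(10,0)·0.18^0·0.82^10 = 0.1374480
  k=1: C(10,1)·0.18^1·0.82^9 = 0.3017152
P(X ≤ 1) = 0.4391632

0.43916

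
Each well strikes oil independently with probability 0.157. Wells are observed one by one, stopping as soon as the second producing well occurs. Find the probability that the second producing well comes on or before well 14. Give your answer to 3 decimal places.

0.670

Finishing within 14 wells ⇔ at least 2 successes in the first 14. With X ~ Binomial(14, 0.157), P(Y ≤ 14) = 1 − P(X ≤ 1).
  k=0: C(14,0)·0.157^0·0.843^14 = 0.09153
  k=1: C(14,1)·0.157^1·0.843^13 = 0.23866
1 − 0.33020 = 0.66980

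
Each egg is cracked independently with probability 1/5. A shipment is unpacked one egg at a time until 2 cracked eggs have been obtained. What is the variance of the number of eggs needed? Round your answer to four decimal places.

Y = total eggs until the second success; negative binomial with r=2, p=0.20.
Var(Y) = r(1−p)/p² = 2·0.80 / 0.20² = 40.000000

40.0000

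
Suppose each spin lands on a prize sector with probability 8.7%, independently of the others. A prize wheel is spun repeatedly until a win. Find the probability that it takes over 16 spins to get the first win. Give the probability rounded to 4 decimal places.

Y = number of spins to the first success; geometric, p = 0.087.
P(Y > 16) = P(first 16 all fail) = (1−p)^16 = 0.233095

0.2331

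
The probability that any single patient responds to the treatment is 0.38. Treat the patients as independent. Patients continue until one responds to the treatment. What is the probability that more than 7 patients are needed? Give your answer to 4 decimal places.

Y = number of patients to the first success; geometric, p = 0.38.
P(Y > 7) = P(first 7 all fail) = (1−p)^7 = 0.035216

0.0352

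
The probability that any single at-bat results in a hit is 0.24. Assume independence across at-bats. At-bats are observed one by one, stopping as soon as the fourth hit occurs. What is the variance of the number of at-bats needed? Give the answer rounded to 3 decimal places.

52.778

Y = total at-bats until the fourth success; negative binomial with r=4, p=0.24.
Var(Y) = r(1−p)/p² = 4·0.76 / 0.24² = 52.77778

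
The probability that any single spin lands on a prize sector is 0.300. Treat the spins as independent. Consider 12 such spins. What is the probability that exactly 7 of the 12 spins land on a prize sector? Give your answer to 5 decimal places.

0.02911

X ~ Binomial(n=12, p=0.30).
P(X=7) = C(12,7) · p^7 · (1−p)^5
= 792 · 0.0002187 · 0.16807 = 0.0291115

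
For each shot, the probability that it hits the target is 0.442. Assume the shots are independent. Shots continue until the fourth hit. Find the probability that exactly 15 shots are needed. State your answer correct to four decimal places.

0.0227

Y = trial on which the fourth success occurs; negative binomial, r=4, p=0.442.
P(Y=15) = C(14,3) · p^4 · (1−p)^11
= 364 · 0.038167 · 0.001633 = 0.022686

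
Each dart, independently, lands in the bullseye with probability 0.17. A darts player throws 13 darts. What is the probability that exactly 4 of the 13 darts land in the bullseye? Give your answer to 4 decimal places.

0.1116

X ~ Binomial(n=13, p=0.17).
P(X=4) = C(13,4) · p^4 · (1−p)^9
= 715 · 0.00083521 · 0.18694 = 0.111636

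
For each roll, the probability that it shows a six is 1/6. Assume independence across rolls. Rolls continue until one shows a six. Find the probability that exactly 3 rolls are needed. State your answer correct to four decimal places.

0.1157

Geometric (trials to first success), p = 0.166667.
P(Y = 3) = (1−p)^2 · p = 0.69444 · 0.166667 = 0.115741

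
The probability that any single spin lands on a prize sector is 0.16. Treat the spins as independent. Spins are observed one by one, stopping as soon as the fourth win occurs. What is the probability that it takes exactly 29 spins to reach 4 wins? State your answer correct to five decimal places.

0.02747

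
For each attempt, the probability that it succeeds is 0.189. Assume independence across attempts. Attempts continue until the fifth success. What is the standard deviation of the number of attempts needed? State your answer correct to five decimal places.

Y = total attempts until the fifth success; negative binomial with r=5, p=0.189.
SD(Y) = √[r(1−p)/p²] = √(113.5186585) = 10.6545135

10.65451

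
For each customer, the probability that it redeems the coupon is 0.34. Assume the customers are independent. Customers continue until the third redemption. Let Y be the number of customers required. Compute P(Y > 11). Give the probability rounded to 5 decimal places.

0.22009

Needing more than 11 customers ⇔ fewer than 3 successes in the first 11. With X ~ Binomial(11, 0.34), P(Y > 11) = P(X ≤ 2).
  k=0: C(11,0)·0.34^0·0.66^11 = 0.0103510
  k=1: C(11,1)·0.34^1·0.66^10 = 0.0586558
  k=2: C(11,2)·0.34^2·0.66^9 = 0.1510831
P(X ≤ 2) = 0.2200899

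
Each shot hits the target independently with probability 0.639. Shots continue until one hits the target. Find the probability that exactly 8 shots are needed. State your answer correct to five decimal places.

Geometric (trials to first success), p = 0.639.
P(Y = 8) = (1−p)^7 · p = 0.00079901 · 0.639 = 0.0005106

0.00051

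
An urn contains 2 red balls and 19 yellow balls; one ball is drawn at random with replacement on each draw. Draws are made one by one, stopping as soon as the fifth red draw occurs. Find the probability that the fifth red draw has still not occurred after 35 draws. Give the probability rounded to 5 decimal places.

Needing more than 35 draws ⇔ fewer than 5 successes in the first 35. With X ~ Binomial(35, 0.095238), P(Y > 35) = P(X ≤ 4).
  k=0: C(35,0)·0.095238^0·0.904762^35 = 0.0301093
  k=1: C(35,1)·0.095238^1·0.904762^34 = 0.1109290
  k=2: C(35,2)·0.095238^2·0.904762^33 = 0.1985046
  k=3: C(35,3)·0.095238^3·0.904762^32 = 0.2298474
  k=4: C(35,4)·0.095238^4·0.904762^31 = 0.1935557
P(X ≤ 4) = 0.7629459

0.76295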